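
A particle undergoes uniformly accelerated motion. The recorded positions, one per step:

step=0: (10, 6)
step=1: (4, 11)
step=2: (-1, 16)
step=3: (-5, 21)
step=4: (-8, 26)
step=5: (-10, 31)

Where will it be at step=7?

First differences are (-6, +5), (-5, +5), (-4, +5), (-3, +5), (-2, +5); their common second difference is (+1, +0) (constant acceleration).
step 6: (-10, 31) + (-1, +5) → (-11, 36)
step 7: (-11, 36) + (+0, +5) → (-11, 41)

(-11, 41)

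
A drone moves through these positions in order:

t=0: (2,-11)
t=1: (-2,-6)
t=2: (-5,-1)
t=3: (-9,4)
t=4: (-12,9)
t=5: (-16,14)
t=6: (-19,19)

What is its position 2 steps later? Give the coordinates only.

(-26,29)

Step-to-step displacements: (-4,+5), (-3,+5), (-4,+5), (-3,+5), (-4,+5), (-3,+5) — a repeating cycle of length 2.
step 7: apply (-4,+5) → (-23,24)
step 8: apply (-3,+5) → (-26,29)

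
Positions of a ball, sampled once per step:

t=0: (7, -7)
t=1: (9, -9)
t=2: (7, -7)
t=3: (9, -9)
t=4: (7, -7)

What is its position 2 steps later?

(7, -7)

Step-to-step displacements: (+2, -2), (-2, +2), (+2, -2), (-2, +2); each is -1× the previous.
step 5: (7, -7) + (+2, -2) → (9, -9)
step 6: (9, -9) + (-2, +2) → (7, -7)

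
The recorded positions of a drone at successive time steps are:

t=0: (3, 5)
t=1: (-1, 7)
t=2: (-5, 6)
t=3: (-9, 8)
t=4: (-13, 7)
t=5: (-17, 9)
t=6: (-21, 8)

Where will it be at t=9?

Differencing gives (-4, +2), (-4, -1), (-4, +2), (-4, -1), (-4, +2), (-4, -1). This is the pattern (-4, +2), (-4, -1) repeated.
step 7: apply (-4, +2) → (-25, 10)
step 8: apply (-4, -1) → (-29, 9)
step 9: apply (-4, +2) → (-33, 11)

(-33, 11)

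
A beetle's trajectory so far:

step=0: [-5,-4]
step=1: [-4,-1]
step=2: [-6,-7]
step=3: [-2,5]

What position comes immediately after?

Step-to-step displacements: [+1,+3], [-2,-6], [+4,+12]; each is -2× the previous.
step 4: [-2,5] + [-8,-24] → [-10,-19]

[-10,-19]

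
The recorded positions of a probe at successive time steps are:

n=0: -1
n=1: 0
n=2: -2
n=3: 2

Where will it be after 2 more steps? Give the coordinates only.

Step-to-step displacements: +1, -2, +4; each is -2× the previous.
step 4: 2 − 8 → -6
step 5: -6 + 16 → 10

10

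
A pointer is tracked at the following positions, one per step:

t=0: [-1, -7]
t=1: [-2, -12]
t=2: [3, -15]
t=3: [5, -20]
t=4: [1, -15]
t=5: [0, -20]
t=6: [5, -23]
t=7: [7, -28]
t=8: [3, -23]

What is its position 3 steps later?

[9, -36]

Step-to-step displacements: [-1, -5], [+5, -3], [+2, -5], [-4, +5], [-1, -5], [+5, -3], [+2, -5], [-4, +5] — a repeating cycle of length 4.
step 9: apply [-1, -5] → [2, -28]
step 10: apply [+5, -3] → [7, -31]
step 11: apply [+2, -5] → [9, -36]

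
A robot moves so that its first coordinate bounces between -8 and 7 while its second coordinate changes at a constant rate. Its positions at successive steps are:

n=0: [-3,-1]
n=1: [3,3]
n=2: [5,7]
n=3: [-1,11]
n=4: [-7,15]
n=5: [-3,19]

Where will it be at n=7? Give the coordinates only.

[5,27]

The first coordinate travels 6 per step and bounces off the walls at -8 and 7.
  step 6: -3 → 3
  step 7: 3 → 5
The second coordinate changes by +4 each step: at step 7 it is 27.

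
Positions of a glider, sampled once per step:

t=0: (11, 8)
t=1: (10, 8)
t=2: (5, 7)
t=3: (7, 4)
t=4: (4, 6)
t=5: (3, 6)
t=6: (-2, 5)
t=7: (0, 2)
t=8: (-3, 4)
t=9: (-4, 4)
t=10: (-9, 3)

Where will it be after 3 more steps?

(-11, 2)

The moves between consecutive positions are (-1, +0), (-5, -1), (+2, -3), (-3, +2), (-1, +0), (-5, -1), (+2, -3), (-3, +2), (-1, +0), (-5, -1); they repeat the 4-cycle [(-1, +0), (-5, -1), (+2, -3), (-3, +2)].
step 11: apply (+2, -3) → (-7, 0)
step 12: apply (-3, +2) → (-10, 2)
step 13: apply (-1, +0) → (-11, 2)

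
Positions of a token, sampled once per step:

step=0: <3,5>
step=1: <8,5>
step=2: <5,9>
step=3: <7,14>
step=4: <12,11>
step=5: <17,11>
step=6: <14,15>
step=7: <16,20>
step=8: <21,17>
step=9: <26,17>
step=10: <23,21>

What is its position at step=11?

Step-to-step displacements: <+5,+0>, <-3,+4>, <+2,+5>, <+5,-3>, <+5,+0>, <-3,+4>, <+2,+5>, <+5,-3>, <+5,+0>, <-3,+4> — a repeating cycle of length 4.
step 11: apply <+2,+5> → <25,26>

<25,26>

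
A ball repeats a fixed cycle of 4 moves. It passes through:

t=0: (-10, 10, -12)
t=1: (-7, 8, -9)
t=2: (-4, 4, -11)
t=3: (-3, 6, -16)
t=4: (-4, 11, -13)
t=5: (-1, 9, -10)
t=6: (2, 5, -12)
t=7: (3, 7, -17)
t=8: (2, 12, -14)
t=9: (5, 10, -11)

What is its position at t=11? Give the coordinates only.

(9, 8, -18)

Differencing gives (+3, -2, +3), (+3, -4, -2), (+1, +2, -5), (-1, +5, +3), (+3, -2, +3), (+3, -4, -2), (+1, +2, -5), (-1, +5, +3), (+3, -2, +3). This is the pattern (+3, -2, +3), (+3, -4, -2), (+1, +2, -5), (-1, +5, +3) repeated.
step 10: apply (+3, -4, -2) → (8, 6, -13)
step 11: apply (+1, +2, -5) → (9, 8, -18)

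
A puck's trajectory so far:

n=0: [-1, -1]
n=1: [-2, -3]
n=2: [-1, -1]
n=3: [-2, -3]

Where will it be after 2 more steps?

Step-to-step displacements: [-1, -2], [+1, +2], [-1, -2]; each is -1× the previous.
step 4: [-2, -3] + [+1, +2] → [-1, -1]
step 5: [-1, -1] + [-1, -2] → [-2, -3]

[-2, -3]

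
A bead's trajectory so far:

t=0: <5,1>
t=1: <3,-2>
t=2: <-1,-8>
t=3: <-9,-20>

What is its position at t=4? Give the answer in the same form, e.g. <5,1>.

<-25,-44>

Consecutive displacements <-2,-3>, <-4,-6>, <-8,-12> scale by a factor of 2 each step.
step 4: <-9,-20> + <-16,-24> → <-25,-44>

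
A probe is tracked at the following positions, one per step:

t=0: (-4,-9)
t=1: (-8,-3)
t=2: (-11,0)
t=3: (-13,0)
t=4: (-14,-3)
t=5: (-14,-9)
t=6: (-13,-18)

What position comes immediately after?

First differences are (-4,+6), (-3,+3), (-2,+0), (-1,-3), (+0,-6), (+1,-9); their common second difference is (+1,-3) (constant acceleration).
step 7: (-13,-18) + (+2,-12) → (-11,-30)

(-11,-30)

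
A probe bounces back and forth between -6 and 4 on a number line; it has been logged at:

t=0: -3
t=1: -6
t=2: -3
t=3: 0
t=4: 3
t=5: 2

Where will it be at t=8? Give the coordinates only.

The value reflects between -6 and 4, moving 3 per step.
  step 6: 2 → -1
  step 7: -1 → -4
  step 8: -4 → -5

-5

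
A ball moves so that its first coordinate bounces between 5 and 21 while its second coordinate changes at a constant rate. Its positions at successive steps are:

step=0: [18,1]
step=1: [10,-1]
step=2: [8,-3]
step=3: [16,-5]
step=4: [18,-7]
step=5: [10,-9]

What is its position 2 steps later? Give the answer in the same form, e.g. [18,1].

The first coordinate travels 8 per step and bounces off the walls at 5 and 21.
  step 6: 10 → 8
  step 7: 8 → 16
The second coordinate changes by -2 each step: at step 7 it is -13.

[16,-13]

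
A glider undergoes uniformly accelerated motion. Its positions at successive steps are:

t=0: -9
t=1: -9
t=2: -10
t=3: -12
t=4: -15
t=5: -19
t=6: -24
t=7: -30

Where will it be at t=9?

-45

Taking differences between consecutive positions: +0, -1, -2, -3, -4, -5, -6. These grow by -1 each step.
step 8: -30 − 7 → -37
step 9: -37 − 8 → -45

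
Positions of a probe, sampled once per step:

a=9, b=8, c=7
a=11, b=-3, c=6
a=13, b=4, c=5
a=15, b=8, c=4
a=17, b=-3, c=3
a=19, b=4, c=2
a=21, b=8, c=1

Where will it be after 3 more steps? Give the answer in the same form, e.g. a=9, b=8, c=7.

The a coordinate changes by +2 each step, so at step 9 it is 9 + 9·(2) = 27.
The b coordinate repeats the cycle [8, -3, 4] with period 3; step 9 mod 3 = 0, giving 8.
The c coordinate changes by -1 each step, so at step 9 it is 7 + 9·(-1) = -2.

a=27, b=8, c=-2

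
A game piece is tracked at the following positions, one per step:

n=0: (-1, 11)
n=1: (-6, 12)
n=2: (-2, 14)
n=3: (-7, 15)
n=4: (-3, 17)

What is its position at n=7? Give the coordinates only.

The moves between consecutive positions are (-5, +1), (+4, +2), (-5, +1), (+4, +2); they repeat the 2-cycle [(-5, +1), (+4, +2)].
step 5: apply (-5, +1) → (-8, 18)
step 6: apply (+4, +2) → (-4, 20)
step 7: apply (-5, +1) → (-9, 21)

(-9, 21)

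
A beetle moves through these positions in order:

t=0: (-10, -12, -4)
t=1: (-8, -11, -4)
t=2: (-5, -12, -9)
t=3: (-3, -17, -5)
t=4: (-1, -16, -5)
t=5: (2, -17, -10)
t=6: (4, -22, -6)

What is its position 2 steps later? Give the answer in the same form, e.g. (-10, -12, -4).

(9, -22, -11)

Step-to-step displacements: (+2, +1, +0), (+3, -1, -5), (+2, -5, +4), (+2, +1, +0), (+3, -1, -5), (+2, -5, +4) — a repeating cycle of length 3.
step 7: apply (+2, +1, +0) → (6, -21, -6)
step 8: apply (+3, -1, -5) → (9, -22, -11)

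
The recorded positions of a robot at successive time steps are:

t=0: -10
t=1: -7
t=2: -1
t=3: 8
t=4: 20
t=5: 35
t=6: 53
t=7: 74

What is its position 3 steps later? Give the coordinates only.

Successive displacements: +3, +6, +9, +12, +15, +18, +21 — each changes by +3.
step 8: 74 + 24 → 98
step 9: 98 + 27 → 125
step 10: 125 + 30 → 155

155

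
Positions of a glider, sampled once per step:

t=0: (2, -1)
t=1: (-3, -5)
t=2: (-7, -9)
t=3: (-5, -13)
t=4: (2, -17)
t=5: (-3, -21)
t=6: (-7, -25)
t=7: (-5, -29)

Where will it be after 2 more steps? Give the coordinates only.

(-3, -37)

First: cycles through 2, -3, -7, -5 every 4 steps. Step 9 lands at position 1 of the cycle → -3.
Second: linear, -4 per step → -37 at step 9.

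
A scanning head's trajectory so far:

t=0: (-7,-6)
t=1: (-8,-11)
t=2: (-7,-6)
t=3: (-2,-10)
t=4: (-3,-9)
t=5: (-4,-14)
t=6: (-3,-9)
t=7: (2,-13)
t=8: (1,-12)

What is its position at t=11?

(6,-16)

The moves between consecutive positions are (-1,-5), (+1,+5), (+5,-4), (-1,+1), (-1,-5), (+1,+5), (+5,-4), (-1,+1); they repeat the 4-cycle [(-1,-5), (+1,+5), (+5,-4), (-1,+1)].
step 9: apply (-1,-5) → (0,-17)
step 10: apply (+1,+5) → (1,-12)
step 11: apply (+5,-4) → (6,-16)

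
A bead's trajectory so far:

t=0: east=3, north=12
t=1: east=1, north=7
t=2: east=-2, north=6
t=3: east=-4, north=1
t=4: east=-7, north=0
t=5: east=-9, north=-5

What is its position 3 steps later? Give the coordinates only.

The moves between consecutive positions are (-2, -5), (-3, -1), (-2, -5), (-3, -1), (-2, -5); they repeat the 2-cycle [(-2, -5), (-3, -1)].
step 6: apply (-3, -1) → east=-12, north=-6
step 7: apply (-2, -5) → east=-14, north=-11
step 8: apply (-3, -1) → east=-17, north=-12

east=-17, north=-12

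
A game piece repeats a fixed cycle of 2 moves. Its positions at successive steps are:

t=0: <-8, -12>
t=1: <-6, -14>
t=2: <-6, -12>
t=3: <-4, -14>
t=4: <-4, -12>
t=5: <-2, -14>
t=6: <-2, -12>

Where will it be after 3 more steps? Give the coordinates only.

<2, -14>

Step-to-step displacements: <+2, -2>, <+0, +2>, <+2, -2>, <+0, +2>, <+2, -2>, <+0, +2> — a repeating cycle of length 2.
step 7: apply <+2, -2> → <0, -14>
step 8: apply <+0, +2> → <0, -12>
step 9: apply <+2, -2> → <2, -14>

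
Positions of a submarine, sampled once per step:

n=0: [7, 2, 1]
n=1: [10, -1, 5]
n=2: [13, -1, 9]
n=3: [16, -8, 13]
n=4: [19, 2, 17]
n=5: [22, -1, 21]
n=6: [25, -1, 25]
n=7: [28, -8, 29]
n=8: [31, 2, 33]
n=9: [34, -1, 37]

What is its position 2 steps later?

[40, -8, 45]

First: linear, +3 per step → 40 at step 11.
Second: cycles through 2, -1, -1, -8 every 4 steps. Step 11 lands at position 3 of the cycle → -8.
Third: linear, +4 per step → 45 at step 11.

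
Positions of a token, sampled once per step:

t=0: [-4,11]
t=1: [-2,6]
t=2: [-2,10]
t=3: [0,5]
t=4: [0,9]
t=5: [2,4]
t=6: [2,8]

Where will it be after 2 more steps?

Step-to-step displacements: [+2,-5], [+0,+4], [+2,-5], [+0,+4], [+2,-5], [+0,+4] — a repeating cycle of length 2.
step 7: apply [+2,-5] → [4,3]
step 8: apply [+0,+4] → [4,7]

[4,7]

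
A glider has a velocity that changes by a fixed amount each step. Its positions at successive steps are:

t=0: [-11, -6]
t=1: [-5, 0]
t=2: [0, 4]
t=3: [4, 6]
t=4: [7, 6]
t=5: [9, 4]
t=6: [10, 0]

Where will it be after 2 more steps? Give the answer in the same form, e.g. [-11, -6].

[9, -14]

Taking differences between consecutive positions: [+6, +6], [+5, +4], [+4, +2], [+3, +0], [+2, -2], [+1, -4]. These grow by [-1, -2] each step.
step 7: [10, 0] + [+0, -6] → [10, -6]
step 8: [10, -6] + [-1, -8] → [9, -14]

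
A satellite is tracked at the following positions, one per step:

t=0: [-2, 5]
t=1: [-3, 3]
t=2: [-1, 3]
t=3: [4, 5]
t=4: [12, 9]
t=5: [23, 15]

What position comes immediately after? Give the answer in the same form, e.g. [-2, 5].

[37, 23]

Taking differences between consecutive positions: [-1, -2], [+2, +0], [+5, +2], [+8, +4], [+11, +6]. These grow by [+3, +2] each step.
step 6: [23, 15] + [+14, +8] → [37, 23]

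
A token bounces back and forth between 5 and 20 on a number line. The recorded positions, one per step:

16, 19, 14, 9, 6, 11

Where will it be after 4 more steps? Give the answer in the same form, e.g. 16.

9

The value reflects between 5 and 20, moving 5 per step.
  step 6: 11 → 16
  step 7: 16 → 19
  step 8: 19 → 14
  step 9: 14 → 9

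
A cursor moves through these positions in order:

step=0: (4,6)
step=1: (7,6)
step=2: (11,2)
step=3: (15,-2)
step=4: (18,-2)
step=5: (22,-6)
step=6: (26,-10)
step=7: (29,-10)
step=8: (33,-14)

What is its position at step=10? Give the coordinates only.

The moves between consecutive positions are (+3,+0), (+4,-4), (+4,-4), (+3,+0), (+4,-4), (+4,-4), (+3,+0), (+4,-4); they repeat the 3-cycle [(+3,+0), (+4,-4), (+4,-4)].
step 9: apply (+4,-4) → (37,-18)
step 10: apply (+3,+0) → (40,-18)

(40,-18)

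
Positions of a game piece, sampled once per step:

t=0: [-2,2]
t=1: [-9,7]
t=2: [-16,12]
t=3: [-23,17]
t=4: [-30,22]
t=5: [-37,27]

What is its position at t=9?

[-65,47]

The position changes by [-7,+5] every step.
step 6: [-37,27] + [-7,+5] → [-44,32]
step 7: [-44,32] + [-7,+5] → [-51,37]
step 8: [-51,37] + [-7,+5] → [-58,42]
step 9: [-58,42] + [-7,+5] → [-65,47]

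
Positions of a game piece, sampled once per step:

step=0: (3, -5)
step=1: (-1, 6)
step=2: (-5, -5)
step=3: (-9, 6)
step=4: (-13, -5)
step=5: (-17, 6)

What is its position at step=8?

First: linear, -4 per step → -29 at step 8.
Second: cycles through -5, 6 every 2 steps. Step 8 lands at position 0 of the cycle → -5.

(-29, -5)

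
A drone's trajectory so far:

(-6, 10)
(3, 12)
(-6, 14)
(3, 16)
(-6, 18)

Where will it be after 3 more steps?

The first coordinate repeats the cycle [-6, 3] with period 2; step 7 mod 2 = 1, giving 3.
The second coordinate changes by +2 each step, so at step 7 it is 10 + 7·(2) = 24.

(3, 24)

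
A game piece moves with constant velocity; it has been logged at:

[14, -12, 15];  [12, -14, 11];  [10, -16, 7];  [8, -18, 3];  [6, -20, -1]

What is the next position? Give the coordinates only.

[4, -22, -5]

Each step adds [-2, -2, -4] to the position.
step 5: [6, -20, -1] + [-2, -2, -4] → [4, -22, -5]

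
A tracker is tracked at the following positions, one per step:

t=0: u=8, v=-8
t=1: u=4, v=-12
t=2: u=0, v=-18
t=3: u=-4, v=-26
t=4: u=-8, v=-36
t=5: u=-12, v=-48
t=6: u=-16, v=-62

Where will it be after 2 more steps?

First differences are (-4,-4), (-4,-6), (-4,-8), (-4,-10), (-4,-12), (-4,-14); their common second difference is (+0,-2) (constant acceleration).
step 7: u=-16, v=-62 + (-4,-16) → u=-20, v=-78
step 8: u=-20, v=-78 + (-4,-18) → u=-24, v=-96

u=-24, v=-96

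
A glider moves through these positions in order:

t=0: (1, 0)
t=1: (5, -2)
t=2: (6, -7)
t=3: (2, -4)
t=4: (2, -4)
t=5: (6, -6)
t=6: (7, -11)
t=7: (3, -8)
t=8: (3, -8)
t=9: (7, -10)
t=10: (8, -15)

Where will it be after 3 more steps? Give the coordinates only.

The moves between consecutive positions are (+4, -2), (+1, -5), (-4, +3), (+0, +0), (+4, -2), (+1, -5), (-4, +3), (+0, +0), (+4, -2), (+1, -5); they repeat the 4-cycle [(+4, -2), (+1, -5), (-4, +3), (+0, +0)].
step 11: apply (-4, +3) → (4, -12)
step 12: apply (+0, +0) → (4, -12)
step 13: apply (+4, -2) → (8, -14)

(8, -14)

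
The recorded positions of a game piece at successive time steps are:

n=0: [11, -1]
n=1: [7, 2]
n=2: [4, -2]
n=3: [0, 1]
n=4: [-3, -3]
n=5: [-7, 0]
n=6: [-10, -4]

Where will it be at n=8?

Step-to-step displacements: [-4, +3], [-3, -4], [-4, +3], [-3, -4], [-4, +3], [-3, -4] — a repeating cycle of length 2.
step 7: apply [-4, +3] → [-14, -1]
step 8: apply [-3, -4] → [-17, -5]

[-17, -5]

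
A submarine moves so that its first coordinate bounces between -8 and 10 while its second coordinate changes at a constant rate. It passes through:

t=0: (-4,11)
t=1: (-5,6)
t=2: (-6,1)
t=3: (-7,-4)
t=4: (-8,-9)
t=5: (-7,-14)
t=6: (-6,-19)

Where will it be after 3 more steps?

(-3,-34)

The first coordinate travels 1 per step and bounces off the walls at -8 and 10.
  step 7: -6 → -5
  step 8: -5 → -4
  step 9: -4 → -3
The second coordinate changes by -5 each step: at step 9 it is -34.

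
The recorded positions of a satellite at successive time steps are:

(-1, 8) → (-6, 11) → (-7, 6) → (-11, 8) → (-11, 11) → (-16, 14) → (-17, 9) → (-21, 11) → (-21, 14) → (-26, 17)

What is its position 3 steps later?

(-31, 17)

The moves between consecutive positions are (-5, +3), (-1, -5), (-4, +2), (+0, +3), (-5, +3), (-1, -5), (-4, +2), (+0, +3), (-5, +3); they repeat the 4-cycle [(-5, +3), (-1, -5), (-4, +2), (+0, +3)].
step 10: apply (-1, -5) → (-27, 12)
step 11: apply (-4, +2) → (-31, 14)
step 12: apply (+0, +3) → (-31, 17)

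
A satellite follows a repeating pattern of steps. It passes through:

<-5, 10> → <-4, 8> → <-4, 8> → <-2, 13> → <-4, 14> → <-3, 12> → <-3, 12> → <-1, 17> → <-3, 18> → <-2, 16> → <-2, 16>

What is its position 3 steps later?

Differencing gives <+1, -2>, <+0, +0>, <+2, +5>, <-2, +1>, <+1, -2>, <+0, +0>, <+2, +5>, <-2, +1>, <+1, -2>, <+0, +0>. This is the pattern <+1, -2>, <+0, +0>, <+2, +5>, <-2, +1> repeated.
step 11: apply <+2, +5> → <0, 21>
step 12: apply <-2, +1> → <-2, 22>
step 13: apply <+1, -2> → <-1, 20>

<-1, 20>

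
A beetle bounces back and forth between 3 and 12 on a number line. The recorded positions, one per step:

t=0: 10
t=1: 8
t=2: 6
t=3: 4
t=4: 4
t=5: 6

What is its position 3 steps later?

The value reflects between 3 and 12, moving 2 per step.
  step 6: 6 → 8
  step 7: 8 → 10
  step 8: 10 → 12

12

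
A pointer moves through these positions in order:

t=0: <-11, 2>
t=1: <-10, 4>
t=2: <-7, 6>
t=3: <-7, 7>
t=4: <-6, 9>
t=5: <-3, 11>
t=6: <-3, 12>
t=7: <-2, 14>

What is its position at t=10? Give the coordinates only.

The moves between consecutive positions are <+1, +2>, <+3, +2>, <+0, +1>, <+1, +2>, <+3, +2>, <+0, +1>, <+1, +2>; they repeat the 3-cycle [<+1, +2>, <+3, +2>, <+0, +1>].
step 8: apply <+3, +2> → <1, 16>
step 9: apply <+0, +1> → <1, 17>
step 10: apply <+1, +2> → <2, 19>

<2, 19>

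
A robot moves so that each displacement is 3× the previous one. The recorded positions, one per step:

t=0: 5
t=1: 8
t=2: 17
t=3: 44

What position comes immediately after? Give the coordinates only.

Step-to-step displacements: +3, +9, +27; each is 3× the previous.
step 4: 44 + 81 → 125

125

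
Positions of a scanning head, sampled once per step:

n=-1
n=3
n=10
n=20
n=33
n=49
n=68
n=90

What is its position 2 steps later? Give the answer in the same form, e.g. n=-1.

First differences are +4, +7, +10, +13, +16, +19, +22; their common second difference is +3 (constant acceleration).
step 8: 90 + 25 → n=115
step 9: 115 + 28 → n=143

n=143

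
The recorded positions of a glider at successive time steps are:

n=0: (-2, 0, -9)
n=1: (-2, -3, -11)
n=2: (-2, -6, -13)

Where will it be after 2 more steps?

The position changes by (+0, -3, -2) every step.
step 3: (-2, -6, -13) + (+0, -3, -2) → (-2, -9, -15)
step 4: (-2, -9, -15) + (+0, -3, -2) → (-2, -12, -17)

(-2, -12, -17)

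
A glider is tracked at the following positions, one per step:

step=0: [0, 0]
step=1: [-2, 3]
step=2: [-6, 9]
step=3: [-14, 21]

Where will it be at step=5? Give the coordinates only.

[-62, 93]

The jumps are [-2, +3], [-4, +6], [-8, +12] — a geometric progression with ratio 2.
step 4: [-14, 21] + [-16, +24] → [-30, 45]
step 5: [-30, 45] + [-32, +48] → [-62, 93]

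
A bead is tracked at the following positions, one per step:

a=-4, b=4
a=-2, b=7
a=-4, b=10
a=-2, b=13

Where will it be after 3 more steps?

A: cycles through -4, -2 every 2 steps. Step 6 lands at position 0 of the cycle → -4.
B: linear, +3 per step → 22 at step 6.

a=-4, b=22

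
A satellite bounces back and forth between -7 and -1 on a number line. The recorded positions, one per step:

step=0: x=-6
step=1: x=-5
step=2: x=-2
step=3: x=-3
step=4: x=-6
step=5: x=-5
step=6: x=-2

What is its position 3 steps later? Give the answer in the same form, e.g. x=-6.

The value travels 3 per step and bounces off the walls at -7 and -1.
  step 7: -2 → -3
  step 8: -3 → -6
  step 9: -6 → -5

x=-5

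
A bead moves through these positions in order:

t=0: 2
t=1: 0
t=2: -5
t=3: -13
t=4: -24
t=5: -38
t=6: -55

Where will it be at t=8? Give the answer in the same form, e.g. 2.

-98

Taking differences between consecutive positions: -2, -5, -8, -11, -14, -17. These grow by -3 each step.
step 7: -55 − 20 → -75
step 8: -75 − 23 → -98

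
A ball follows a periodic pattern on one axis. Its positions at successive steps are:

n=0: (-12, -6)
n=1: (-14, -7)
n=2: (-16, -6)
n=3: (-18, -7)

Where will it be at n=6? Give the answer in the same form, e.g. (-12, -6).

First: linear, -2 per step → -24 at step 6.
Second: cycles through -6, -7 every 2 steps. Step 6 lands at position 0 of the cycle → -6.

(-24, -6)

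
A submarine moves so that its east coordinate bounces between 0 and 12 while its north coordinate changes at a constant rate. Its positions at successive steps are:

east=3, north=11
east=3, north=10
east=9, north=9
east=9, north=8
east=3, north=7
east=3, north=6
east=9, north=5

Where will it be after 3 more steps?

east=3, north=2

The east coordinate travels 6 per step and bounces off the walls at 0 and 12.
  step 7: 9 → 9
  step 8: 9 → 3
  step 9: 3 → 3
The north coordinate changes by -1 each step: at step 9 it is 2.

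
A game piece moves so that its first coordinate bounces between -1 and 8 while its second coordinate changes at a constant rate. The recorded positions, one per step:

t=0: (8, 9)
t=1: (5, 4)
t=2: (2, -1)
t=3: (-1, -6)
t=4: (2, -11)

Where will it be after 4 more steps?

The first coordinate travels 3 per step and bounces off the walls at -1 and 8.
  step 5: 2 → 5
  step 6: 5 → 8
  step 7: 8 → 5
  step 8: 5 → 2
The second coordinate changes by -5 each step: at step 8 it is -31.

(2, -31)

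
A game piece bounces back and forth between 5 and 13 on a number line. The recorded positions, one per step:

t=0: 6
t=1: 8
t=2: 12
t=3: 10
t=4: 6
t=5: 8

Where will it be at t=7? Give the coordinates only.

10

The value travels 4 per step and bounces off the walls at 5 and 13.
  step 6: 8 → 12
  step 7: 12 → 10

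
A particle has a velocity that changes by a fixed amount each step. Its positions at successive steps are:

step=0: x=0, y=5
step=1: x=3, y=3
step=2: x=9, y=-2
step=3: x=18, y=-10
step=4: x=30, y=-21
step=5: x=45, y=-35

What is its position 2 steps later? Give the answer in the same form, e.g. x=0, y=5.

x=84, y=-72

Taking differences between consecutive positions: (+3, -2), (+6, -5), (+9, -8), (+12, -11), (+15, -14). These grow by (+3, -3) each step.
step 6: x=45, y=-35 + (+18, -17) → x=63, y=-52
step 7: x=63, y=-52 + (+21, -20) → x=84, y=-72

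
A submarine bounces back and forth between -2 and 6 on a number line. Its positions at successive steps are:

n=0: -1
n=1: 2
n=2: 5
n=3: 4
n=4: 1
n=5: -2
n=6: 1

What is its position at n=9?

2

The value travels 3 per step and bounces off the walls at -2 and 6.
  step 7: 1 → 4
  step 8: 4 → 5
  step 9: 5 → 2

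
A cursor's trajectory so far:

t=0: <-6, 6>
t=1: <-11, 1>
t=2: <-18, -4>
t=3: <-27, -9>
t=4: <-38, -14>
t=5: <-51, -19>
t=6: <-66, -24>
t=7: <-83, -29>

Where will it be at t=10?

<-146, -44>

Taking differences between consecutive positions: <-5, -5>, <-7, -5>, <-9, -5>, <-11, -5>, <-13, -5>, <-15, -5>, <-17, -5>. These grow by <-2, +0> each step.
step 8: <-83, -29> + <-19, -5> → <-102, -34>
step 9: <-102, -34> + <-21, -5> → <-123, -39>
step 10: <-123, -39> + <-23, -5> → <-146, -44>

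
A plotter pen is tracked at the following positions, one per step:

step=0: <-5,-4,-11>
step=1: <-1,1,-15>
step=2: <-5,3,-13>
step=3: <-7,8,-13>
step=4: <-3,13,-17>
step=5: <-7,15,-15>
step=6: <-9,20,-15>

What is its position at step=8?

<-9,27,-17>

The moves between consecutive positions are <+4,+5,-4>, <-4,+2,+2>, <-2,+5,+0>, <+4,+5,-4>, <-4,+2,+2>, <-2,+5,+0>; they repeat the 3-cycle [<+4,+5,-4>, <-4,+2,+2>, <-2,+5,+0>].
step 7: apply <+4,+5,-4> → <-5,25,-19>
step 8: apply <-4,+2,+2> → <-9,27,-17>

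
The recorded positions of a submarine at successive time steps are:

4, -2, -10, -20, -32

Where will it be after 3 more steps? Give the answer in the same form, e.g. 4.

Successive displacements: -6, -8, -10, -12 — each changes by -2.
step 5: -32 − 14 → -46
step 6: -46 − 16 → -62
step 7: -62 − 18 → -80

-80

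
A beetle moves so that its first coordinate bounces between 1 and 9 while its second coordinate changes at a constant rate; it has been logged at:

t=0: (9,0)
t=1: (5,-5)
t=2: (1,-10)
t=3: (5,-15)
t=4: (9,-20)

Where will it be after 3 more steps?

(5,-35)

The first coordinate reflects between 1 and 9, moving 4 per step.
  step 5: 9 → 5
  step 6: 5 → 1
  step 7: 1 → 5
The second coordinate changes by -5 each step: at step 7 it is -35.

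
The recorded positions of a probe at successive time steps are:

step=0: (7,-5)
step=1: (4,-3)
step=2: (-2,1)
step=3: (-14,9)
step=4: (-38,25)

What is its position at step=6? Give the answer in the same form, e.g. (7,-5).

Consecutive displacements (-3,+2), (-6,+4), (-12,+8), (-24,+16) scale by a factor of 2 each step.
step 5: (-38,25) + (-48,+32) → (-86,57)
step 6: (-86,57) + (-96,+64) → (-182,121)

(-182,121)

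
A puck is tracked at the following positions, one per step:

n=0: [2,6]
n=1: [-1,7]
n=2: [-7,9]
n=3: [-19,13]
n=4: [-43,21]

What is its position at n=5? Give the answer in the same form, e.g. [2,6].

[-91,37]

The jumps are [-3,+1], [-6,+2], [-12,+4], [-24,+8] — a geometric progression with ratio 2.
step 5: [-43,21] + [-48,+16] → [-91,37]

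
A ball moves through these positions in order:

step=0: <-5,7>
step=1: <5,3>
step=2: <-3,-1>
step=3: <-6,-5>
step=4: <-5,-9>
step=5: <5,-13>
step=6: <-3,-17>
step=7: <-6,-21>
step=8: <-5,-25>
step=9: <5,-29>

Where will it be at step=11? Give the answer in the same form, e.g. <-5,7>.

First: cycles through -5, 5, -3, -6 every 4 steps. Step 11 lands at position 3 of the cycle → -6.
Second: linear, -4 per step → -37 at step 11.

<-6,-37>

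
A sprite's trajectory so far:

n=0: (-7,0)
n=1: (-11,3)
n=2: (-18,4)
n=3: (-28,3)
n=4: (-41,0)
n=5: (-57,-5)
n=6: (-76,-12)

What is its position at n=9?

(-151,-45)

First differences are (-4,+3), (-7,+1), (-10,-1), (-13,-3), (-16,-5), (-19,-7); their common second difference is (-3,-2) (constant acceleration).
step 7: (-76,-12) + (-22,-9) → (-98,-21)
step 8: (-98,-21) + (-25,-11) → (-123,-32)
step 9: (-123,-32) + (-28,-13) → (-151,-45)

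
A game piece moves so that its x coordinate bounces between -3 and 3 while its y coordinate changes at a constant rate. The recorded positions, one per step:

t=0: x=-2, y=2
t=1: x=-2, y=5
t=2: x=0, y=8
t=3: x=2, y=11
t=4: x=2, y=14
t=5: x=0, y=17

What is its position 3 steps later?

The x coordinate travels 2 per step and bounces off the walls at -3 and 3.
  step 6: 0 → -2
  step 7: -2 → -2
  step 8: -2 → 0
The y coordinate changes by +3 each step: at step 8 it is 26.

x=0, y=26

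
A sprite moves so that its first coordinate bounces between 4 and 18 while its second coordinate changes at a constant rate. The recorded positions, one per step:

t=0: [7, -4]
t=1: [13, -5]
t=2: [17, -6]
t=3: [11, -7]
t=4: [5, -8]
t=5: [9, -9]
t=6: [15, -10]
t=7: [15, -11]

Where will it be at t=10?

[11, -14]

The first coordinate travels 6 per step and bounces off the walls at 4 and 18.
  step 8: 15 → 9
  step 9: 9 → 5
  step 10: 5 → 11
The second coordinate changes by -1 each step: at step 10 it is -14.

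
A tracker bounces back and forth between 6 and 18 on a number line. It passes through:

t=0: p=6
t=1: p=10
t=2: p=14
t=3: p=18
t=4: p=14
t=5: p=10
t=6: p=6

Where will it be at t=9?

The value travels 4 per step and bounces off the walls at 6 and 18.
  step 7: 6 → 10
  step 8: 10 → 14
  step 9: 14 → 18

p=18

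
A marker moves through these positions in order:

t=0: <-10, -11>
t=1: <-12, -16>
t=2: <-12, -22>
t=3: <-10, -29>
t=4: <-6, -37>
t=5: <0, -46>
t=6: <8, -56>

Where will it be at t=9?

Taking differences between consecutive positions: <-2, -5>, <+0, -6>, <+2, -7>, <+4, -8>, <+6, -9>, <+8, -10>. These grow by <+2, -1> each step.
step 7: <8, -56> + <+10, -11> → <18, -67>
step 8: <18, -67> + <+12, -12> → <30, -79>
step 9: <30, -79> + <+14, -13> → <44, -92>

<44, -92>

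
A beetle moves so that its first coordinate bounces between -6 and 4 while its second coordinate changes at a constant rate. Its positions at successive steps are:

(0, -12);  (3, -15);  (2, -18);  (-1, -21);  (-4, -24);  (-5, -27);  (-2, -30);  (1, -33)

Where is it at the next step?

The first coordinate travels 3 per step and bounces off the walls at -6 and 4.
  step 8: 1 → 4
The second coordinate changes by -3 each step: at step 8 it is -36.

(4, -36)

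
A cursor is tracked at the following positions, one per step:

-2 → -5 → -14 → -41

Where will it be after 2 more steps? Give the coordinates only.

The jumps are -3, -9, -27 — a geometric progression with ratio 3.
step 4: -41 − 81 → -122
step 5: -122 − 243 → -365

-365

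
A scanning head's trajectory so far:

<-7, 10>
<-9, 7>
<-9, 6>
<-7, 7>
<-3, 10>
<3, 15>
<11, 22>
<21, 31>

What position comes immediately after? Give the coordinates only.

Taking differences between consecutive positions: <-2, -3>, <+0, -1>, <+2, +1>, <+4, +3>, <+6, +5>, <+8, +7>, <+10, +9>. These grow by <+2, +2> each step.
step 8: <21, 31> + <+12, +11> → <33, 42>

<33, 42>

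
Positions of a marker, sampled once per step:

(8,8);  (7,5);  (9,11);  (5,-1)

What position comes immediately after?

The jumps are (-1,-3), (+2,+6), (-4,-12) — a geometric progression with ratio -2.
step 4: (5,-1) + (+8,+24) → (13,23)

(13,23)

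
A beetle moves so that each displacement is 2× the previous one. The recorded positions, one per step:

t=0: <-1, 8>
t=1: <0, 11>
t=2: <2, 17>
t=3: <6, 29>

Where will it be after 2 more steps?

Consecutive displacements <+1, +3>, <+2, +6>, <+4, +12> scale by a factor of 2 each step.
step 4: <6, 29> + <+8, +24> → <14, 53>
step 5: <14, 53> + <+16, +48> → <30, 101>

<30, 101>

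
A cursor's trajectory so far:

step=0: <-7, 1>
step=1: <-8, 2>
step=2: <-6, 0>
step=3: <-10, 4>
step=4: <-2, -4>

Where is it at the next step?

<-18, 12>

Consecutive displacements <-1, +1>, <+2, -2>, <-4, +4>, <+8, -8> scale by a factor of -2 each step.
step 5: <-2, -4> + <-16, +16> → <-18, 12>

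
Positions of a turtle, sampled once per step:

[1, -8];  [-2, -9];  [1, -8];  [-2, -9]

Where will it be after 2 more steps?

[-2, -9]

Consecutive displacements [-3, -1], [+3, +1], [-3, -1] scale by a factor of -1 each step.
step 4: [-2, -9] + [+3, +1] → [1, -8]
step 5: [1, -8] + [-3, -1] → [-2, -9]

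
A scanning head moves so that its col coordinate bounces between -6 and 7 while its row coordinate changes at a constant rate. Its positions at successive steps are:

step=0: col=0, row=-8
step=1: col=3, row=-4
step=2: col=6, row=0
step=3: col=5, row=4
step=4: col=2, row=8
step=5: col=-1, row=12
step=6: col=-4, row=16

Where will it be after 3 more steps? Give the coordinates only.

col=1, row=28

The col coordinate reflects between -6 and 7, moving 3 per step.
  step 7: -4 → -5
  step 8: -5 → -2
  step 9: -2 → 1
The row coordinate changes by +4 each step: at step 9 it is 28.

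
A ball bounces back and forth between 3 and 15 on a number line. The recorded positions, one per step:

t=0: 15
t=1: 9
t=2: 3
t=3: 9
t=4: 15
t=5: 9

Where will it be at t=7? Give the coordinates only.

The value reflects between 3 and 15, moving 6 per step.
  step 6: 9 → 3
  step 7: 3 → 9

9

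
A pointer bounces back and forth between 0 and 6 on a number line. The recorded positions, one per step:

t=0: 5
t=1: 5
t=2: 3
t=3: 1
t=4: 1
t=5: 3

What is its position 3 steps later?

The value travels 2 per step and bounces off the walls at 0 and 6.
  step 6: 3 → 5
  step 7: 5 → 5
  step 8: 5 → 3

3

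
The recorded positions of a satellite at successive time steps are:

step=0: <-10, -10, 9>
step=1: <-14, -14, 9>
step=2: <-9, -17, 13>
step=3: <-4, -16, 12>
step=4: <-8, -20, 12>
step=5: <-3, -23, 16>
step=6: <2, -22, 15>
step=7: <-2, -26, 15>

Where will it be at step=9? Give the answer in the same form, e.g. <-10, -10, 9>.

<8, -28, 18>

The moves between consecutive positions are <-4, -4, +0>, <+5, -3, +4>, <+5, +1, -1>, <-4, -4, +0>, <+5, -3, +4>, <+5, +1, -1>, <-4, -4, +0>; they repeat the 3-cycle [<-4, -4, +0>, <+5, -3, +4>, <+5, +1, -1>].
step 8: apply <+5, -3, +4> → <3, -29, 19>
step 9: apply <+5, +1, -1> → <8, -28, 18>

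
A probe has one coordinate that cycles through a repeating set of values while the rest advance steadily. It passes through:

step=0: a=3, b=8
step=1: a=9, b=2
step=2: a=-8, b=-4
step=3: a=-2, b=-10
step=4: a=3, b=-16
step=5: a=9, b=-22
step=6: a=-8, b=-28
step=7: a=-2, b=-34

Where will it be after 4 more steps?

A: cycles through 3, 9, -8, -2 every 4 steps. Step 11 lands at position 3 of the cycle → -2.
B: linear, -6 per step → -58 at step 11.

a=-2, b=-58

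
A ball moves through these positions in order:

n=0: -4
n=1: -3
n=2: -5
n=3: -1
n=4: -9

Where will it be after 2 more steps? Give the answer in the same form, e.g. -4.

-25

Step-to-step displacements: +1, -2, +4, -8; each is -2× the previous.
step 5: -9 + 16 → 7
step 6: 7 − 32 → -25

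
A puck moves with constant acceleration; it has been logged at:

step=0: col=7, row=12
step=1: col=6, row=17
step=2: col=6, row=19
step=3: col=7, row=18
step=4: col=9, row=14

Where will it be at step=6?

col=16, row=-3

First differences are (-1,+5), (+0,+2), (+1,-1), (+2,-4); their common second difference is (+1,-3) (constant acceleration).
step 5: col=9, row=14 + (+3,-7) → col=12, row=7
step 6: col=12, row=7 + (+4,-10) → col=16, row=-3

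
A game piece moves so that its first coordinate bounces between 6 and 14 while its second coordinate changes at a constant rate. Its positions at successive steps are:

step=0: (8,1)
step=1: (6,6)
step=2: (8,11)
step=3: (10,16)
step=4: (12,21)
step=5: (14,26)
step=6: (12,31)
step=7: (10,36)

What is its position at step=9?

The first coordinate travels 2 per step and bounces off the walls at 6 and 14.
  step 8: 10 → 8
  step 9: 8 → 6
The second coordinate changes by +5 each step: at step 9 it is 46.

(6,46)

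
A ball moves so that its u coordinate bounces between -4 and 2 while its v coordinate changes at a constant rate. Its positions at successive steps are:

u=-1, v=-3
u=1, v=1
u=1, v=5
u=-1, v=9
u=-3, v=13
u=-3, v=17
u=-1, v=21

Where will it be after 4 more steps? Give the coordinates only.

u=-3, v=37

The u coordinate travels 2 per step and bounces off the walls at -4 and 2.
  step 7: -1 → 1
  step 8: 1 → 1
  step 9: 1 → -1
  step 10: -1 → -3
The v coordinate changes by +4 each step: at step 10 it is 37.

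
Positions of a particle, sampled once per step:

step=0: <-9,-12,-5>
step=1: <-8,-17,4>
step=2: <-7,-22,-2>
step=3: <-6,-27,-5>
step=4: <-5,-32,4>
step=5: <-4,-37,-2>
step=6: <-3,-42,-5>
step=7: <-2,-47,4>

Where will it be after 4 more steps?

<2,-67,-2>

The first coordinate changes by +1 each step, so at step 11 it is -9 + 11·(1) = 2.
The second coordinate changes by -5 each step, so at step 11 it is -12 + 11·(-5) = -67.
The third coordinate repeats the cycle [-5, 4, -2] with period 3; step 11 mod 3 = 2, giving -2.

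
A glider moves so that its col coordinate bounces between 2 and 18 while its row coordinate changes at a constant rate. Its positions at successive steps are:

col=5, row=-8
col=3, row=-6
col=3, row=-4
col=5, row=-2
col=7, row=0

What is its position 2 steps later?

The col coordinate reflects between 2 and 18, moving 2 per step.
  step 5: 7 → 9
  step 6: 9 → 11
The row coordinate changes by +2 each step: at step 6 it is 4.

col=11, row=4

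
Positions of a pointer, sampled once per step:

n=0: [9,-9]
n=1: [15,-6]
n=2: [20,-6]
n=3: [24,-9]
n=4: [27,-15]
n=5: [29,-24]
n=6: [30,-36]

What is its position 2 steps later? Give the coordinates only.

[29,-69]

Successive displacements: [+6,+3], [+5,+0], [+4,-3], [+3,-6], [+2,-9], [+1,-12] — each changes by [-1,-3].
step 7: [30,-36] + [+0,-15] → [30,-51]
step 8: [30,-51] + [-1,-18] → [29,-69]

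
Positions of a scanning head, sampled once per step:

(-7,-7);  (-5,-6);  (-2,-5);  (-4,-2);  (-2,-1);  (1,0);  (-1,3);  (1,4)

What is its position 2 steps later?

(2,8)

The moves between consecutive positions are (+2,+1), (+3,+1), (-2,+3), (+2,+1), (+3,+1), (-2,+3), (+2,+1); they repeat the 3-cycle [(+2,+1), (+3,+1), (-2,+3)].
step 8: apply (+3,+1) → (4,5)
step 9: apply (-2,+3) → (2,8)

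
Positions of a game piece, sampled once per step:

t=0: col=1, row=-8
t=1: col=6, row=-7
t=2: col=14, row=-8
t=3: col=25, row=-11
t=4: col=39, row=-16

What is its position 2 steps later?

Successive displacements: (+5,+1), (+8,-1), (+11,-3), (+14,-5) — each changes by (+3,-2).
step 5: col=39, row=-16 + (+17,-7) → col=56, row=-23
step 6: col=56, row=-23 + (+20,-9) → col=76, row=-32

col=76, row=-32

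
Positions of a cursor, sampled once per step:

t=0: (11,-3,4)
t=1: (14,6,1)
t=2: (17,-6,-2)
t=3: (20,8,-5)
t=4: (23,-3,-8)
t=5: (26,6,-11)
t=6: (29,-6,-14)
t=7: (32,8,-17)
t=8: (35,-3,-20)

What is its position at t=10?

The first coordinate changes by +3 each step, so at step 10 it is 11 + 10·(3) = 41.
The second coordinate repeats the cycle [-3, 6, -6, 8] with period 4; step 10 mod 4 = 2, giving -6.
The third coordinate changes by -3 each step, so at step 10 it is 4 + 10·(-3) = -26.

(41,-6,-26)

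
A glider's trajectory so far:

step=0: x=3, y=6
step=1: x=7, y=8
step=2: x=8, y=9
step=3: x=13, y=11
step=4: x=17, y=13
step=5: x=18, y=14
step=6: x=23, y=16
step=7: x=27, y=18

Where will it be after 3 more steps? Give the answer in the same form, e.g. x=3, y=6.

The moves between consecutive positions are (+4, +2), (+1, +1), (+5, +2), (+4, +2), (+1, +1), (+5, +2), (+4, +2); they repeat the 3-cycle [(+4, +2), (+1, +1), (+5, +2)].
step 8: apply (+1, +1) → x=28, y=19
step 9: apply (+5, +2) → x=33, y=21
step 10: apply (+4, +2) → x=37, y=23

x=37, y=23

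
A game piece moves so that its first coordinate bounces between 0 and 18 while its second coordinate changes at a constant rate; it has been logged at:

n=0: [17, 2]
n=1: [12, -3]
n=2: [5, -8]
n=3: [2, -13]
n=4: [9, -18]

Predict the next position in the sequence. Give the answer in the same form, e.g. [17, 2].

The first coordinate travels 7 per step and bounces off the walls at 0 and 18.
  step 5: 9 → 16
The second coordinate changes by -5 each step: at step 5 it is -23.

[16, -23]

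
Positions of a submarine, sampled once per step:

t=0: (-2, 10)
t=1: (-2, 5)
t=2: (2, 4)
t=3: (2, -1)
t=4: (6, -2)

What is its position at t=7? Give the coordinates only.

(10, -13)

The moves between consecutive positions are (+0, -5), (+4, -1), (+0, -5), (+4, -1); they repeat the 2-cycle [(+0, -5), (+4, -1)].
step 5: apply (+0, -5) → (6, -7)
step 6: apply (+4, -1) → (10, -8)
step 7: apply (+0, -5) → (10, -13)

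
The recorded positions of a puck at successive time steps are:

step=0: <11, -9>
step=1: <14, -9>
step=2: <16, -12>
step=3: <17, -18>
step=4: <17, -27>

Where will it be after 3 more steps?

First differences are <+3, +0>, <+2, -3>, <+1, -6>, <+0, -9>; their common second difference is <-1, -3> (constant acceleration).
step 5: <17, -27> + <-1, -12> → <16, -39>
step 6: <16, -39> + <-2, -15> → <14, -54>
step 7: <14, -54> + <-3, -18> → <11, -72>

<11, -72>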